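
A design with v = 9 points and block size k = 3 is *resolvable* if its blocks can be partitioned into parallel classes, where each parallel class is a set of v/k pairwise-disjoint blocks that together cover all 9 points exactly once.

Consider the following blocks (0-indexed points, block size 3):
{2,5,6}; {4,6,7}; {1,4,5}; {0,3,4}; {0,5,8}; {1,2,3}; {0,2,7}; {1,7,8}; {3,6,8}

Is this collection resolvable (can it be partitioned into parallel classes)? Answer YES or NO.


v = 9, block size k = 3, number of blocks = 9.
For resolvability, blocks must partition into parallel classes of size v/k = 3.
Total blocks must therefore be a multiple of 3: 9 = 3·3 + 0 ⇒ divisible ✓.
Greedy packing gives 3 candidate class(es). Each should be a full parallel class (size 3, covers all 9 points).
  Class 1 (3 blocks): {2,5,6}; {0,3,4}; {1,7,8}. Points covered: [0, 1, 2, 3, 4, 5, 6, 7, 8].
  Class 2 (3 blocks): {4,6,7}; {0,5,8}; {1,2,3}. Points covered: [0, 1, 2, 3, 4, 5, 6, 7, 8].
  Class 3 (3 blocks): {1,4,5}; {0,2,7}; {3,6,8}. Points covered: [0, 1, 2, 3, 4, 5, 6, 7, 8].
All classes full (size 3)? YES. All classes cover every point? YES.
Resolvable? YES.

YES


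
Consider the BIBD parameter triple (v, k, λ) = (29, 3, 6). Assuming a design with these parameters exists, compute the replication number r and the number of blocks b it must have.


Any 2-(v, k, λ) BIBD satisfies two necessary conditions:
  (i)  Each point sits in r blocks, and counting incidences through any fixed point gives r(k − 1) = λ(v − 1), so r = λ(v − 1)/(k − 1).
  (ii) Total incidences bk = vr, so b = vr/k.
Step 1: r = λ(v − 1)/(k − 1) = 6·(29 − 1)/(3 − 1) = 6·28/2 = 168/2 = 84.
Step 2: b = vr/k = 29·84/3 = 2436/3 = 812.
Check integrality: r = 84 ∈ Z ✓, b = 812 ∈ Z ✓.
(These identities are necessary conditions: they determine r and b for any design with these parameters, but do not by themselves prove that one exists.)

r = 84, b = 812.


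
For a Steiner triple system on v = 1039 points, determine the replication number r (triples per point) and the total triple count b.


An STS(v) is a 2-(v, 3, 1) BIBD: block size k = 3, λ = 1.
Replication: r(k − 1) = λ(v − 1) ⇒ r·2 = 1039 − 1 = 1038 ⇒ r = 519.
Block count: bk = vr ⇒ b·3 = 1039·519 = 539241 ⇒ b = 179747.

r = 519, b = 179747.


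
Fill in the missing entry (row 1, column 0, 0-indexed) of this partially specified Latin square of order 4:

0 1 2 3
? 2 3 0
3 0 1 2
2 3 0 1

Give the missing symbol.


Row 1 contains symbols [0, 2, 3] — missing [1].
Column 0 contains symbols [0, 2, 3] — missing [1].
The missing symbol must appear in both missing sets; intersection = [1].
Therefore the hidden value is 1.

Missing value = 1.


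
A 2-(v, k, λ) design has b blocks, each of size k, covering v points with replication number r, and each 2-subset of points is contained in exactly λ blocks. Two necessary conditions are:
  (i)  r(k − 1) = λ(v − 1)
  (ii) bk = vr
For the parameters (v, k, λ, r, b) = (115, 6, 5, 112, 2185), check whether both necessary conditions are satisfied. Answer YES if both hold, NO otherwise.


Condition (i): r(k − 1) = 112·5 = 560; λ(v − 1) = 5·114 = 570. Match? NO.
Condition (ii): bk = 2185·6 = 13110; vr = 115·112 = 12880. Match? NO.
Both conditions hold? NO.

NO


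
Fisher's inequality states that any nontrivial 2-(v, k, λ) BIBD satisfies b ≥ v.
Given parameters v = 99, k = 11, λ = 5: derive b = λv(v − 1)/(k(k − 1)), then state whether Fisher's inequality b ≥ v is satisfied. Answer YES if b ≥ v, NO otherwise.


b = λv(v − 1)/(k(k − 1)) = 5·99·98/(11·10) = 48510/110 = 441.
Compare with v = 99: b ≥ v, so Fisher's inequality holds.

YES


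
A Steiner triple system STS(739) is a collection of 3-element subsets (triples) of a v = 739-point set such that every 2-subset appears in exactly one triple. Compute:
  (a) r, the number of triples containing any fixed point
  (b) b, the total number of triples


An STS(v) is a 2-(v, 3, 1) BIBD: block size k = 3, λ = 1.
Replication: r(k − 1) = λ(v − 1) ⇒ r·2 = 739 − 1 = 738 ⇒ r = 369.
Block count: b = v(v − 1)/6 = 739·738/6 = 545382/6 = 90897.
(Check via bk = vr: 90897·3 = 272691 = 739·369 = 272691 ✓.)

r = 369, b = 90897.


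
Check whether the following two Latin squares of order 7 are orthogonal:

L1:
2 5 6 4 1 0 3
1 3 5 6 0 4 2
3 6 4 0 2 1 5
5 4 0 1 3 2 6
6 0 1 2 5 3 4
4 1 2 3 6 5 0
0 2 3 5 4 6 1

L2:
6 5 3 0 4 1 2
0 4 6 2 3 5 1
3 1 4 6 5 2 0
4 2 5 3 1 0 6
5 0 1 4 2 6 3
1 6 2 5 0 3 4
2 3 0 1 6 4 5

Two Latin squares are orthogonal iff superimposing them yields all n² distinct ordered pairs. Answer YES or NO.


Form the n² = 49 superimposed pairs (L1[i][j], L2[i][j]), row by row (rows and columns indexed from 0):
row 0: (2,6) (5,5) (6,3) (4,0) (1,4) (0,1) (3,2)
row 1: (1,0) (3,4) (5,6) (6,2) (0,3) (4,5) (2,1)
row 2: (3,3) (6,1) (4,4) (0,6) (2,5) (1,2) (5,0)
row 3: (5,4) (4,2) (0,5) (1,3) (3,1) (2,0) (6,6)
row 4: (6,5) (0,0) (1,1) (2,4) (5,2) (3,6) (4,3)
row 5: (4,1) (1,6) (2,2) (3,5) (6,0) (5,3) (0,4)
row 6: (0,2) (2,3) (3,0) (5,1) (4,6) (6,4) (1,5)
Orthogonality requires all 49 pairs distinct.
Check by first coordinate: for each symbol s of L1, list the L2 entries in the n cells where L1 = s; they must all differ.
  L1 = 0: L2 entries (in reading order) 1, 3, 6, 5, 0, 4, 2 — all 7 distinct ✓
  L1 = 1: L2 entries (in reading order) 4, 0, 2, 3, 1, 6, 5 — all 7 distinct ✓
  L1 = 2: L2 entries (in reading order) 6, 1, 5, 0, 4, 2, 3 — all 7 distinct ✓
  L1 = 3: L2 entries (in reading order) 2, 4, 3, 1, 6, 5, 0 — all 7 distinct ✓
  L1 = 4: L2 entries (in reading order) 0, 5, 4, 2, 3, 1, 6 — all 7 distinct ✓
  L1 = 5: L2 entries (in reading order) 5, 6, 0, 4, 2, 3, 1 — all 7 distinct ✓
  L1 = 6: L2 entries (in reading order) 3, 2, 1, 6, 5, 0, 4 — all 7 distinct ✓
Every symbol of L1 meets every symbol of L2 exactly once, so all 49 pairs are distinct (49 of 49).
Conclusion: YES.

YES


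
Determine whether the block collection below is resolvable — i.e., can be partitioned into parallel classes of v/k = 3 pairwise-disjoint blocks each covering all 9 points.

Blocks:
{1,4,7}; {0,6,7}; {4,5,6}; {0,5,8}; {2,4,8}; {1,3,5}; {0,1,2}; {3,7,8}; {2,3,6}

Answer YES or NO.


v = 9, block size k = 3, number of blocks = 9.
For resolvability, blocks must partition into parallel classes of size v/k = 3.
Total blocks must therefore be a multiple of 3: 9 = 3·3 + 0 ⇒ divisible ✓.
Greedy packing gives 3 candidate class(es). Each should be a full parallel class (size 3, covers all 9 points).
  Class 1 (3 blocks): {1,4,7}; {0,5,8}; {2,3,6}. Points covered: [0, 1, 2, 3, 4, 5, 6, 7, 8].
  Class 2 (3 blocks): {0,6,7}; {2,4,8}; {1,3,5}. Points covered: [0, 1, 2, 3, 4, 5, 6, 7, 8].
  Class 3 (3 blocks): {4,5,6}; {0,1,2}; {3,7,8}. Points covered: [0, 1, 2, 3, 4, 5, 6, 7, 8].
All classes full (size 3)? YES. All classes cover every point? YES.
Resolvable? YES.

YES


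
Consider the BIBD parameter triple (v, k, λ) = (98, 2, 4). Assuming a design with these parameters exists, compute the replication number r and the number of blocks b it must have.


Any 2-(v, k, λ) BIBD satisfies two necessary conditions:
  (i)  Each point sits in r blocks, and counting incidences through any fixed point gives r(k − 1) = λ(v − 1), so r = λ(v − 1)/(k − 1).
  (ii) Total incidences bk = vr, so b = vr/k.
Step 1: r = λ(v − 1)/(k − 1) = 4·(98 − 1)/(2 − 1) = 4·97/1 = 388/1 = 388.
Step 2: b = vr/k = 98·388/2 = 38024/2 = 19012.
Check integrality: r = 388 ∈ Z ✓, b = 19012 ∈ Z ✓.
(These identities are necessary conditions: they determine r and b for any design with these parameters, but do not by themselves prove that one exists.)

r = 388, b = 19012.


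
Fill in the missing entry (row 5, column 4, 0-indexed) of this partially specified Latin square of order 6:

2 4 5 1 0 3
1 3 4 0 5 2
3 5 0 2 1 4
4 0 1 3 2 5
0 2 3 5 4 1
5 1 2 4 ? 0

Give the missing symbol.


Row 5 contains symbols [0, 1, 2, 4, 5] — missing [3].
Column 4 contains symbols [0, 1, 2, 4, 5] — missing [3].
The missing symbol must appear in both missing sets; intersection = [3].
Therefore the hidden value is 3.

Missing value = 3.


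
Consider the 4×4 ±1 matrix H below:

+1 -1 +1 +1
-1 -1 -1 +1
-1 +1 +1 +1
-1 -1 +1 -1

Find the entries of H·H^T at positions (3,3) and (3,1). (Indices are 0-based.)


Row 1 of H: [-1, -1, -1, 1].
Row 3 of H: [-1, -1, 1, -1].
(H·H^T)[3][3] = Σ_j H[3][j]·H[3][j] = (-1)² + (-1)² + (1)² + (-1)² = 1 + 1 + 1 + 1 = 4.
(H·H^T)[3][1] = Σ_j H[3][j]·H[1][j] = (-1)·(-1) + (-1)·(-1) + (1)·(-1) + (-1)·(1) = 1 + 1 + -1 + -1 = 0.
So rows 3 and 1 are orthogonal; the diagonal entry equals n = 4.

(3,3) entry = 4; (3,1) entry = 0.


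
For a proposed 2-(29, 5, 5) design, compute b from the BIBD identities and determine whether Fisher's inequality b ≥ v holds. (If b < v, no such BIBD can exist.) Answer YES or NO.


b = λv(v − 1)/(k(k − 1)) = 5·29·28/(5·4) = 4060/20 = 203.
Compare with v = 29: b ≥ v, so Fisher's inequality holds.

YES


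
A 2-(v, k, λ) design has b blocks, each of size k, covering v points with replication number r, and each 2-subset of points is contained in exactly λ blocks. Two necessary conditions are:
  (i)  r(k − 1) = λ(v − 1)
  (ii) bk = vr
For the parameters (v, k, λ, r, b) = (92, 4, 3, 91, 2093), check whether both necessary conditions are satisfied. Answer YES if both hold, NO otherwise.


Condition (i): r(k − 1) = 91·3 = 273; λ(v − 1) = 3·91 = 273. Match? YES.
Condition (ii): bk = 2093·4 = 8372; vr = 92·91 = 8372. Match? YES.
Both conditions hold? YES.

YES


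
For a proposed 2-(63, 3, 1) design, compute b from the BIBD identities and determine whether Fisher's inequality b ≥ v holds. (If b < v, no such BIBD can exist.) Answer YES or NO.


b = λv(v − 1)/(k(k − 1)) = 1·63·62/(3·2) = 3906/6 = 651.
Compare with v = 63: b ≥ v, so Fisher's inequality holds.

YES


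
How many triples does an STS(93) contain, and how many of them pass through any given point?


An STS(v) is a 2-(v, 3, 1) BIBD: block size k = 3, λ = 1.
Replication: r(k − 1) = λ(v − 1) ⇒ r·2 = 93 − 1 = 92 ⇒ r = 46.
Block count: bk = vr ⇒ b·3 = 93·46 = 4278 ⇒ b = 1426.
(Check via b = v(v − 1)/6 = 93·92/6 = 8556/6 = 1426.)

r = 46, b = 1426.


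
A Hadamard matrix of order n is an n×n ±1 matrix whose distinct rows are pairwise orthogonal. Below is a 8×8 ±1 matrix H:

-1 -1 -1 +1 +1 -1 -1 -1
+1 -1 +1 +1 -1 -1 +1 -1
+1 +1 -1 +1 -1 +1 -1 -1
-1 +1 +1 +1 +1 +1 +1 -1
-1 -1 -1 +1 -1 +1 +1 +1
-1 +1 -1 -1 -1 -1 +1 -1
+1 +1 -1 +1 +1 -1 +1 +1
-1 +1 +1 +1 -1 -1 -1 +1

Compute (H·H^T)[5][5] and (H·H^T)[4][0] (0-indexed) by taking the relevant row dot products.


Row 0 of H: [-1, -1, -1, 1, 1, -1, -1, -1].
Row 4 of H: [-1, -1, -1, 1, -1, 1, 1, 1].
Row 5 of H: [-1, 1, -1, -1, -1, -1, 1, -1].
(H·H^T)[5][5] = Σ_j H[5][j]·H[5][j] = (-1)² + (1)² + (-1)² + (-1)² + (-1)² + (-1)² + (1)² + (-1)² = 1 + 1 + 1 + 1 + 1 + 1 + 1 + 1 = 8.
(H·H^T)[4][0] = Σ_j H[4][j]·H[0][j] = (-1)·(-1) + (-1)·(-1) + (-1)·(-1) + (1)·(1) + (-1)·(1) + (1)·(-1) + (1)·(-1) + (1)·(-1) = 1 + 1 + 1 + 1 + -1 + -1 + -1 + -1 = 0.
So rows 4 and 0 are orthogonal; the diagonal entry equals n = 8.

(5,5) entry = 8; (4,0) entry = 0.


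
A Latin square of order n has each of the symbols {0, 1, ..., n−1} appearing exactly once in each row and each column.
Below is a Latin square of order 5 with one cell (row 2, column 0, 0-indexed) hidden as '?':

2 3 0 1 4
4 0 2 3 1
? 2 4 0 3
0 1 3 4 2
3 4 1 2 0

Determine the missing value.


Row 2 contains symbols [0, 2, 3, 4] — missing [1].
Column 0 contains symbols [0, 2, 3, 4] — missing [1].
The missing symbol must appear in both missing sets; intersection = [1].
Therefore the hidden value is 1.

Missing value = 1.


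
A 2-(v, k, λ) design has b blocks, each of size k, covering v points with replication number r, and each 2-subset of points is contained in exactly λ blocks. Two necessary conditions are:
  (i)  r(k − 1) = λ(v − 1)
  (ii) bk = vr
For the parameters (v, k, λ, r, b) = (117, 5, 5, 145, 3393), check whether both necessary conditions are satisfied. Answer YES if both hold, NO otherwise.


Condition (i): r(k − 1) = 145·4 = 580; λ(v − 1) = 5·116 = 580. Match? YES.
Condition (ii): bk = 3393·5 = 16965; vr = 117·145 = 16965. Match? YES.
Both conditions hold? YES.

YES


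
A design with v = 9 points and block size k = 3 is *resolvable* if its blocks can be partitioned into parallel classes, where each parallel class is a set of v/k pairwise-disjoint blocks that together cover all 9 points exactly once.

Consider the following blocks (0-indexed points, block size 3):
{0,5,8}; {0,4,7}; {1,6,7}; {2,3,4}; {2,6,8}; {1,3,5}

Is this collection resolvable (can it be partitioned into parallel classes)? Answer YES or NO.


v = 9, block size k = 3, number of blocks = 6.
For resolvability, blocks must partition into parallel classes of size v/k = 3.
Total blocks must therefore be a multiple of 3: 6 = 3·2 + 0 ⇒ divisible ✓.
Greedy packing gives 2 candidate class(es). Each should be a full parallel class (size 3, covers all 9 points).
  Class 1 (3 blocks): {0,5,8}; {1,6,7}; {2,3,4}. Points covered: [0, 1, 2, 3, 4, 5, 6, 7, 8].
  Class 2 (3 blocks): {0,4,7}; {2,6,8}; {1,3,5}. Points covered: [0, 1, 2, 3, 4, 5, 6, 7, 8].
All classes full (size 3)? YES. All classes cover every point? YES.
Resolvable? YES.

YES


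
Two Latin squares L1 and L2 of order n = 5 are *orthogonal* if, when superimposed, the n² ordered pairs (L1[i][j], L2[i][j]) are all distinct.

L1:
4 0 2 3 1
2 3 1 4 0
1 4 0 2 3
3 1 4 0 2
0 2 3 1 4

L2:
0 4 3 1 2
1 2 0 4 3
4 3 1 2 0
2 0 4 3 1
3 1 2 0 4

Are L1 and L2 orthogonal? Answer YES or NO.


Form the n² = 25 superimposed pairs (L1[i][j], L2[i][j]), row by row (rows and columns indexed from 0):
row 0: (4,0) (0,4) (2,3) (3,1) (1,2)
row 1: (2,1) (3,2) (1,0) (4,4) (0,3)
row 2: (1,4) (4,3) (0,1) (2,2) (3,0)
row 3: (3,2) (1,0) (4,4) (0,3) (2,1)
row 4: (0,3) (2,1) (3,2) (1,0) (4,4)
Orthogonality requires all 25 pairs distinct.
But the pair (3,2) repeats: cell (1,1) has L1 = 3, L2 = 2, and cell (3,0) has L1 = 3, L2 = 2.
A repeated pair means some other pair never occurs (only 15 distinct pairs out of 25), so the squares are not orthogonal.
Conclusion: NO.

NO


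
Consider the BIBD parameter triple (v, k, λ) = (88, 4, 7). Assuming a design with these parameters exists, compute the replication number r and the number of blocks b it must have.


Any 2-(v, k, λ) BIBD satisfies two necessary conditions:
  (i)  Each point sits in r blocks, and counting incidences through any fixed point gives r(k − 1) = λ(v − 1), so r = λ(v − 1)/(k − 1).
  (ii) Total incidences bk = vr, so b = vr/k.
Step 1: r = λ(v − 1)/(k − 1) = 7·(88 − 1)/(4 − 1) = 7·87/3 = 609/3 = 203.
Step 2: b = vr/k = 88·203/4 = 17864/4 = 4466.
Check integrality: r = 203 ∈ Z ✓, b = 4466 ∈ Z ✓.
(These identities are necessary conditions: they determine r and b for any design with these parameters, but do not by themselves prove that one exists.)

r = 203, b = 4466.


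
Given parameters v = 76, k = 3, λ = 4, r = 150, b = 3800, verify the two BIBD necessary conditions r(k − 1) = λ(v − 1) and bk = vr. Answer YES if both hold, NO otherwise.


Condition (i): r(k − 1) = 150·2 = 300; λ(v − 1) = 4·75 = 300. Match? YES.
Condition (ii): bk = 3800·3 = 11400; vr = 76·150 = 11400. Match? YES.
Both conditions hold? YES.

YES


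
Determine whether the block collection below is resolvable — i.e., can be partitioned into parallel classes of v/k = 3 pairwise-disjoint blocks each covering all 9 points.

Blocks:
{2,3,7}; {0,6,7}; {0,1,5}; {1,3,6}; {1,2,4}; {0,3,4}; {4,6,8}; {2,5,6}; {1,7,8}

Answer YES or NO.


v = 9, block size k = 3, number of blocks = 9.
For resolvability, blocks must partition into parallel classes of size v/k = 3.
Total blocks must therefore be a multiple of 3: 9 = 3·3 + 0 ⇒ divisible ✓.
Consider block {0,6,7}. The only other block(s) in the collection disjoint from it are {1,2,4} — just 1 block(s). Any parallel class containing {0,6,7} would need 2 other blocks each disjoint from it, so no parallel class of size 3 can contain {0,6,7}.
Since every block must belong to some parallel class in a resolution, the collection cannot be partitioned into parallel classes.
Resolvable? NO.

NO


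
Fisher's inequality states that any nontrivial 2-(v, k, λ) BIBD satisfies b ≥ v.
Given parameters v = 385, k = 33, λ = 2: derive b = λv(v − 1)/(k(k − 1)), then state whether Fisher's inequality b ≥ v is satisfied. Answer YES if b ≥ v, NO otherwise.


r = λ(v − 1)/(k − 1) = 2·384/32 = 24.
b = vr/k = 385·24/33 = 280.
Fisher's inequality: b ≥ v ⇔ 280 ≥ 385? NO.

NO


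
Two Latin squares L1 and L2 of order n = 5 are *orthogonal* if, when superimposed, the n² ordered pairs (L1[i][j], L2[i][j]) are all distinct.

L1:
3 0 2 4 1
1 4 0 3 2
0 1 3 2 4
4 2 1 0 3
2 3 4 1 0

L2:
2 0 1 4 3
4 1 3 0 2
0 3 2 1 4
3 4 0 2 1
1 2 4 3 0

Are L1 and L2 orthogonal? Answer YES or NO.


Form the n² = 25 superimposed pairs (L1[i][j], L2[i][j]), row by row (rows and columns indexed from 0):
row 0: (3,2) (0,0) (2,1) (4,4) (1,3)
row 1: (1,4) (4,1) (0,3) (3,0) (2,2)
row 2: (0,0) (1,3) (3,2) (2,1) (4,4)
row 3: (4,3) (2,4) (1,0) (0,2) (3,1)
row 4: (2,1) (3,2) (4,4) (1,3) (0,0)
Orthogonality requires all 25 pairs distinct.
But the pair (0,0) repeats: cell (0,1) has L1 = 0, L2 = 0, and cell (2,0) has L1 = 0, L2 = 0.
A repeated pair means some other pair never occurs (only 15 distinct pairs out of 25), so the squares are not orthogonal.
Conclusion: NO.

NO


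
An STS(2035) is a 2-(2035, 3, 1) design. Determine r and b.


An STS(v) is a 2-(v, 3, 1) BIBD: block size k = 3, λ = 1.
Replication: r(k − 1) = λ(v − 1) ⇒ r·2 = 2035 − 1 = 2034 ⇒ r = 1017.
Block count: bk = vr ⇒ b·3 = 2035·1017 = 2069595 ⇒ b = 689865.
(Check via b = v(v − 1)/6 = 2035·2034/6 = 4139190/6 = 689865.)

r = 1017, b = 689865.


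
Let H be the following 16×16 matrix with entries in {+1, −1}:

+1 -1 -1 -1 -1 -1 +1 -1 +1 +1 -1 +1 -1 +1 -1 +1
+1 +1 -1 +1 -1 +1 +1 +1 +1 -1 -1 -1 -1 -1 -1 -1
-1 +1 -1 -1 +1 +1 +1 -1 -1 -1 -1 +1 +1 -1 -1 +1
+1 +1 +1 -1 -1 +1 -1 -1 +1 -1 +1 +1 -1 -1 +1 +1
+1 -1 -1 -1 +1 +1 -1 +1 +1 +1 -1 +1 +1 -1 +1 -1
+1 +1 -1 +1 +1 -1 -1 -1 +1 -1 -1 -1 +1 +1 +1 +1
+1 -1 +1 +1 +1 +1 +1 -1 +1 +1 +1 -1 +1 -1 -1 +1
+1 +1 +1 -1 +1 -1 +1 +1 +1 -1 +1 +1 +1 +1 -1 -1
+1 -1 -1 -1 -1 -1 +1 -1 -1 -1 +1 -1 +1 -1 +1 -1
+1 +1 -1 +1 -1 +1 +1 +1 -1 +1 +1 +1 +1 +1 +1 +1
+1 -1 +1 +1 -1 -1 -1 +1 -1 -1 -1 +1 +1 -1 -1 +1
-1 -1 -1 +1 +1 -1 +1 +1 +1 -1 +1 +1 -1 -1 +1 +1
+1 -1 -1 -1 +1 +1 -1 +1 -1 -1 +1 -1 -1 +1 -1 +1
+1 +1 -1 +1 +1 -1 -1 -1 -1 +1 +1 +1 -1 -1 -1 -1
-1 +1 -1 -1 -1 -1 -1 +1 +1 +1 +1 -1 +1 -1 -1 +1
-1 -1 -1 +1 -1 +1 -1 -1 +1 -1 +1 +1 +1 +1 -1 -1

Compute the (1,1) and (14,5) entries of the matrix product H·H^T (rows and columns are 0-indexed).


Row 1 of H: [1, 1, -1, 1, -1, 1, 1, 1, 1, -1, -1, -1, -1, -1, -1, -1].
Row 5 of H: [1, 1, -1, 1, 1, -1, -1, -1, 1, -1, -1, -1, 1, 1, 1, 1].
Row 14 of H: [-1, 1, -1, -1, -1, -1, -1, 1, 1, 1, 1, -1, 1, -1, -1, 1].
(H·H^T)[1][1] = Σ_j H[1][j]·H[1][j] = (1)² + (1)² + (-1)² + (1)² + (-1)² + (1)² + (1)² + (1)² + (1)² + (-1)² + (-1)² + (-1)² + (-1)² + (-1)² + (-1)² + (-1)² = 1 + 1 + 1 + 1 + 1 + 1 + 1 + 1 + 1 + 1 + 1 + 1 + 1 + 1 + 1 + 1 = 16.
(H·H^T)[14][5] = Σ_j H[14][j]·H[5][j] = (-1)·(1) + (1)·(1) + (-1)·(-1) + (-1)·(1) + (-1)·(1) + (-1)·(-1) + (-1)·(-1) + (1)·(-1) + (1)·(1) + (1)·(-1) + (1)·(-1) + (-1)·(-1) + (1)·(1) + (-1)·(1) + (-1)·(1) + (1)·(1) = -1 + 1 + 1 + -1 + -1 + 1 + 1 + -1 + 1 + -1 + -1 + 1 + 1 + -1 + -1 + 1 = 0.
So rows 14 and 5 are orthogonal; the diagonal entry equals n = 16.

(1,1) entry = 16; (14,5) entry = 0.


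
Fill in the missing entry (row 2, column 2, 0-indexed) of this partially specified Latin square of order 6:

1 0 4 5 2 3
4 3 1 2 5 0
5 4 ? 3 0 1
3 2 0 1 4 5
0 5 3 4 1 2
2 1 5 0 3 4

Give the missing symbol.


Row 2 contains symbols [0, 1, 3, 4, 5] — missing [2].
Column 2 contains symbols [0, 1, 3, 4, 5] — missing [2].
The missing symbol must appear in both missing sets; intersection = [2].
Therefore the hidden value is 2.

Missing value = 2.


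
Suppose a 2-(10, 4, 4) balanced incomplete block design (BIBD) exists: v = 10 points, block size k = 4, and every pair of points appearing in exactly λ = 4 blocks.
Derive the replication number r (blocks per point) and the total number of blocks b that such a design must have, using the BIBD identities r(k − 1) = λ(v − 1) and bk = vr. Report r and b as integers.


Any 2-(v, k, λ) BIBD satisfies two necessary conditions:
  (i)  Each point sits in r blocks, and counting incidences through any fixed point gives r(k − 1) = λ(v − 1), so r = λ(v − 1)/(k − 1).
  (ii) Total incidences bk = vr, so b = vr/k.
Step 1: r = λ(v − 1)/(k − 1) = 4·(10 − 1)/(4 − 1) = 4·9/3 = 36/3 = 12.
Step 2: b = vr/k = 10·12/4 = 120/4 = 30.
Check integrality: r = 12 ∈ Z ✓, b = 30 ∈ Z ✓.
(These identities are necessary conditions: they determine r and b for any design with these parameters, but do not by themselves prove that one exists.)

r = 12, b = 30.


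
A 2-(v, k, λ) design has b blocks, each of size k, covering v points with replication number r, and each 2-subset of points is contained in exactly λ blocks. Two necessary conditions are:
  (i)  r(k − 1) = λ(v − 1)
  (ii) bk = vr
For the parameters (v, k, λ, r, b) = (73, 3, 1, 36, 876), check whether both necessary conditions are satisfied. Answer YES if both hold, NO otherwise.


Condition (i): r(k − 1) = 36·2 = 72; λ(v − 1) = 1·72 = 72. Match? YES.
Condition (ii): bk = 876·3 = 2628; vr = 73·36 = 2628. Match? YES.
Both conditions hold? YES.

YES


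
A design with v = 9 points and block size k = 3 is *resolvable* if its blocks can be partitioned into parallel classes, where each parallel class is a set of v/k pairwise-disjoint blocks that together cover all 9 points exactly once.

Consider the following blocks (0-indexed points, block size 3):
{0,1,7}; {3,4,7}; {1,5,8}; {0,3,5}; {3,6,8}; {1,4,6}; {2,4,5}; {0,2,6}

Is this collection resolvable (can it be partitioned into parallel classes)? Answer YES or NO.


v = 9, block size k = 3, number of blocks = 8.
For resolvability, blocks must partition into parallel classes of size v/k = 3.
Total blocks must therefore be a multiple of 3: 8 = 3·2 + 2 ⇒ not divisible ✗.
Resolvable? NO.

NO


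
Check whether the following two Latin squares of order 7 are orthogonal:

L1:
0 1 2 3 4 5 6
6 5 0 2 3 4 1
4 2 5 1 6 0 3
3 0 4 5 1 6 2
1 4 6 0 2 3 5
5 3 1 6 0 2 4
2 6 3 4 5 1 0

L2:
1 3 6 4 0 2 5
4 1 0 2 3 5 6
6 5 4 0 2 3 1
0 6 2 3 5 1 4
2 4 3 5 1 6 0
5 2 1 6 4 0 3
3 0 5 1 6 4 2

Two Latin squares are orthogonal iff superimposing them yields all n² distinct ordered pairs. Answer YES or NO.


Form the n² = 49 superimposed pairs (L1[i][j], L2[i][j]), row by row (rows and columns indexed from 0):
row 0: (0,1) (1,3) (2,6) (3,4) (4,0) (5,2) (6,5)
row 1: (6,4) (5,1) (0,0) (2,2) (3,3) (4,5) (1,6)
row 2: (4,6) (2,5) (5,4) (1,0) (6,2) (0,3) (3,1)
row 3: (3,0) (0,6) (4,2) (5,3) (1,5) (6,1) (2,4)
row 4: (1,2) (4,4) (6,3) (0,5) (2,1) (3,6) (5,0)
row 5: (5,5) (3,2) (1,1) (6,6) (0,4) (2,0) (4,3)
row 6: (2,3) (6,0) (3,5) (4,1) (5,6) (1,4) (0,2)
Orthogonality requires all 49 pairs distinct.
Check by first coordinate: for each symbol s of L1, list the L2 entries in the n cells where L1 = s; they must all differ.
  L1 = 0: L2 entries (in reading order) 1, 0, 3, 6, 5, 4, 2 — all 7 distinct ✓
  L1 = 1: L2 entries (in reading order) 3, 6, 0, 5, 2, 1, 4 — all 7 distinct ✓
  L1 = 2: L2 entries (in reading order) 6, 2, 5, 4, 1, 0, 3 — all 7 distinct ✓
  L1 = 3: L2 entries (in reading order) 4, 3, 1, 0, 6, 2, 5 — all 7 distinct ✓
  L1 = 4: L2 entries (in reading order) 0, 5, 6, 2, 4, 3, 1 — all 7 distinct ✓
  L1 = 5: L2 entries (in reading order) 2, 1, 4, 3, 0, 5, 6 — all 7 distinct ✓
  L1 = 6: L2 entries (in reading order) 5, 4, 2, 1, 3, 6, 0 — all 7 distinct ✓
Every symbol of L1 meets every symbol of L2 exactly once, so all 49 pairs are distinct (49 of 49).
Conclusion: YES.

YES


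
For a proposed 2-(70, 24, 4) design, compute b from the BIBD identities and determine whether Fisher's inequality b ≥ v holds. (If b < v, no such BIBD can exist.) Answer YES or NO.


b = λv(v − 1)/(k(k − 1)) = 4·70·69/(24·23) = 19320/552 = 35.
Compare with v = 70: b < v, so Fisher's inequality fails.

NO


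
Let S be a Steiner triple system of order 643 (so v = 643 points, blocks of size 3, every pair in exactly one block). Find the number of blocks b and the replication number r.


An STS(v) is a 2-(v, 3, 1) BIBD: block size k = 3, λ = 1.
Replication: r(k − 1) = λ(v − 1) ⇒ r·2 = 643 − 1 = 642 ⇒ r = 321.
Block count: bk = vr ⇒ b·3 = 643·321 = 206403 ⇒ b = 68801.
(Check via b = v(v − 1)/6 = 643·642/6 = 412806/6 = 68801.)

r = 321, b = 68801.


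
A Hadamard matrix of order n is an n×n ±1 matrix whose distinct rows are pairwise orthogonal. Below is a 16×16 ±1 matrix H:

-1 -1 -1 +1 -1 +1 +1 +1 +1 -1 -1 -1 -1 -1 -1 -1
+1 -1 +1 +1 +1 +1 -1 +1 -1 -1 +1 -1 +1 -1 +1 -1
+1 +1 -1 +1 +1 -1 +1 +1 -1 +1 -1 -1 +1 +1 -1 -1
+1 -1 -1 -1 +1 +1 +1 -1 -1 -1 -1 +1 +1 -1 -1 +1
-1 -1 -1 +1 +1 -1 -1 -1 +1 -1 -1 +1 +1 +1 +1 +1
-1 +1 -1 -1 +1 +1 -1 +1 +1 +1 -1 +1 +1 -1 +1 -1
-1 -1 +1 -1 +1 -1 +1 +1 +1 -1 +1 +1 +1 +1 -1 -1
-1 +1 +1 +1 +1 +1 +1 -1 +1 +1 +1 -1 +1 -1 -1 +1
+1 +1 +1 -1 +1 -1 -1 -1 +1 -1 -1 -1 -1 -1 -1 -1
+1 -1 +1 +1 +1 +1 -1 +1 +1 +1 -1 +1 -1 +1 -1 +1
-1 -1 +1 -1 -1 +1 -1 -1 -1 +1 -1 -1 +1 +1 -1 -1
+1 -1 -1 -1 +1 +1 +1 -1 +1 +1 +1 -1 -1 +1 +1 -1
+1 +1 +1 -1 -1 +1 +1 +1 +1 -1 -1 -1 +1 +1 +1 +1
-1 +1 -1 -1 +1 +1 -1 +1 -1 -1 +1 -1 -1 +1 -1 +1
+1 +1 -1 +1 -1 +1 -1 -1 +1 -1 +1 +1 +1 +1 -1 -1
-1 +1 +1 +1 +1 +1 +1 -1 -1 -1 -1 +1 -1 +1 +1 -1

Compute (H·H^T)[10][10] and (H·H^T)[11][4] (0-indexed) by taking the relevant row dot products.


Row 4 of H: [-1, -1, -1, 1, 1, -1, -1, -1, 1, -1, -1, 1, 1, 1, 1, 1].
Row 10 of H: [-1, -1, 1, -1, -1, 1, -1, -1, -1, 1, -1, -1, 1, 1, -1, -1].
Row 11 of H: [1, -1, -1, -1, 1, 1, 1, -1, 1, 1, 1, -1, -1, 1, 1, -1].
(H·H^T)[10][10] = Σ_j H[10][j]·H[10][j] = (-1)² + (-1)² + (1)² + (-1)² + (-1)² + (1)² + (-1)² + (-1)² + (-1)² + (1)² + (-1)² + (-1)² + (1)² + (1)² + (-1)² + (-1)² = 1 + 1 + 1 + 1 + 1 + 1 + 1 + 1 + 1 + 1 + 1 + 1 + 1 + 1 + 1 + 1 = 16.
(H·H^T)[11][4] = Σ_j H[11][j]·H[4][j] = (1)·(-1) + (-1)·(-1) + (-1)·(-1) + (-1)·(1) + (1)·(1) + (1)·(-1) + (1)·(-1) + (-1)·(-1) + (1)·(1) + (1)·(-1) + (1)·(-1) + (-1)·(1) + (-1)·(1) + (1)·(1) + (1)·(1) + (-1)·(1) = -1 + 1 + 1 + -1 + 1 + -1 + -1 + 1 + 1 + -1 + -1 + -1 + -1 + 1 + 1 + -1 = -2.
Rows 11 and 4 are not orthogonal (dot product = -2 ≠ 0), so H is not a Hadamard matrix.

(10,10) entry = 16; (11,4) entry = -2.


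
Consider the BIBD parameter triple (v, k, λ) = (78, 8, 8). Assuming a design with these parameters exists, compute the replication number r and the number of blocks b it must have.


Any 2-(v, k, λ) BIBD satisfies two necessary conditions:
  (i)  Each point sits in r blocks, and counting incidences through any fixed point gives r(k − 1) = λ(v − 1), so r = λ(v − 1)/(k − 1).
  (ii) Total incidences bk = vr, so b = vr/k.
Step 1: r = λ(v − 1)/(k − 1) = 8·(78 − 1)/(8 − 1) = 8·77/7 = 616/7 = 88.
Step 2: b = vr/k = 78·88/8 = 6864/8 = 858.
Check integrality: r = 88 ∈ Z ✓, b = 858 ∈ Z ✓.
(These identities are necessary conditions: they determine r and b for any design with these parameters, but do not by themselves prove that one exists.)

r = 88, b = 858.


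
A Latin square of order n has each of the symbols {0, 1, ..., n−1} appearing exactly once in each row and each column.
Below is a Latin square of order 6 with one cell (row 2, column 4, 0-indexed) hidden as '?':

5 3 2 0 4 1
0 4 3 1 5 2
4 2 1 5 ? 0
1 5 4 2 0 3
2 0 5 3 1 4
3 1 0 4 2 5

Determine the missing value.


Row 2 contains symbols [0, 1, 2, 4, 5] — missing [3].
Column 4 contains symbols [0, 1, 2, 4, 5] — missing [3].
The missing symbol must appear in both missing sets; intersection = [3].
Therefore the hidden value is 3.

Missing value = 3.


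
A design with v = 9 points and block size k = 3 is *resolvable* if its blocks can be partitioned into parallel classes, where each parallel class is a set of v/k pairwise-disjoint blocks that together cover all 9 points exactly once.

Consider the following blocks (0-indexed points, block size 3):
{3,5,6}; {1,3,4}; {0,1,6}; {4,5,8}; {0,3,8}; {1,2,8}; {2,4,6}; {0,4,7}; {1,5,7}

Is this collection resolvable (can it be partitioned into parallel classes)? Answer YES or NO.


v = 9, block size k = 3, number of blocks = 9.
For resolvability, blocks must partition into parallel classes of size v/k = 3.
Total blocks must therefore be a multiple of 3: 9 = 3·3 + 0 ⇒ divisible ✓.
Consider block {1,3,4}. It intersects every other block in the collection, so no parallel class of size 3 can contain it.
Since every block must belong to some parallel class in a resolution, the collection cannot be partitioned into parallel classes.
Resolvable? NO.

NO


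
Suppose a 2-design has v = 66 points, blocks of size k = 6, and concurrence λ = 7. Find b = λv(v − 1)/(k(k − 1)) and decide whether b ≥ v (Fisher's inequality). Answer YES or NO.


r = λ(v − 1)/(k − 1) = 7·65/5 = 91.
b = vr/k = 66·91/6 = 1001.
Fisher's inequality: b ≥ v ⇔ 1001 ≥ 66? YES.

YES


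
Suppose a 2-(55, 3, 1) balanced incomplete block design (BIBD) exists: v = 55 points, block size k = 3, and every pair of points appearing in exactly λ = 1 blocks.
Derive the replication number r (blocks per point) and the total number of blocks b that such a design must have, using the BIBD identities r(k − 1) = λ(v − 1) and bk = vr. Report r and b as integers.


Any 2-(v, k, λ) BIBD satisfies two necessary conditions:
  (i)  Each point sits in r blocks, and counting incidences through any fixed point gives r(k − 1) = λ(v − 1), so r = λ(v − 1)/(k − 1).
  (ii) Total incidences bk = vr, so b = vr/k.
Step 1: r = λ(v − 1)/(k − 1) = 1·(55 − 1)/(3 − 1) = 1·54/2 = 54/2 = 27.
Step 2: b = vr/k = 55·27/3 = 1485/3 = 495.
Check integrality: r = 27 ∈ Z ✓, b = 495 ∈ Z ✓.
(These identities are necessary conditions: they determine r and b for any design with these parameters, but do not by themselves prove that one exists.)

r = 27, b = 495.


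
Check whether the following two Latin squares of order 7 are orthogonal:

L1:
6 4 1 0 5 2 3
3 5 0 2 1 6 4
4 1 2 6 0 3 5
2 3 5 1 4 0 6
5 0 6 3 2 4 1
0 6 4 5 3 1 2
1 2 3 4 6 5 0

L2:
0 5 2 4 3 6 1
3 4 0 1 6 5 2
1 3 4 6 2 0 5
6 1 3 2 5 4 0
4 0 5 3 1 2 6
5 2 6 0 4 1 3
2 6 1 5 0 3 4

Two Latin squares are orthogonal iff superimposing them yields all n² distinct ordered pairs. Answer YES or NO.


Form the n² = 49 superimposed pairs (L1[i][j], L2[i][j]), row by row (rows and columns indexed from 0):
row 0: (6,0) (4,5) (1,2) (0,4) (5,3) (2,6) (3,1)
row 1: (3,3) (5,4) (0,0) (2,1) (1,6) (6,5) (4,2)
row 2: (4,1) (1,3) (2,4) (6,6) (0,2) (3,0) (5,5)
row 3: (2,6) (3,1) (5,3) (1,2) (4,5) (0,4) (6,0)
row 4: (5,4) (0,0) (6,5) (3,3) (2,1) (4,2) (1,6)
row 5: (0,5) (6,2) (4,6) (5,0) (3,4) (1,1) (2,3)
row 6: (1,2) (2,6) (3,1) (4,5) (6,0) (5,3) (0,4)
Orthogonality requires all 49 pairs distinct.
But the pair (2,6) repeats: cell (0,5) has L1 = 2, L2 = 6, and cell (3,0) has L1 = 2, L2 = 6.
A repeated pair means some other pair never occurs (only 28 distinct pairs out of 49), so the squares are not orthogonal.
Conclusion: NO.

NO


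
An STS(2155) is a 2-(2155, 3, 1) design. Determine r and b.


An STS(v) is a 2-(v, 3, 1) BIBD: block size k = 3, λ = 1.
Replication: r(k − 1) = λ(v − 1) ⇒ r·2 = 2155 − 1 = 2154 ⇒ r = 1077.
Block count: b = v(v − 1)/6 = 2155·2154/6 = 4641870/6 = 773645.

r = 1077, b = 773645.


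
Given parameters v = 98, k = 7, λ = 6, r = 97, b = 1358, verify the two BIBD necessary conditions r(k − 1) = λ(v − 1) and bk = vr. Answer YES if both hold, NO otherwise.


Condition (i): r(k − 1) = 97·6 = 582; λ(v − 1) = 6·97 = 582. Match? YES.
Condition (ii): bk = 1358·7 = 9506; vr = 98·97 = 9506. Match? YES.
Both conditions hold? YES.

YES


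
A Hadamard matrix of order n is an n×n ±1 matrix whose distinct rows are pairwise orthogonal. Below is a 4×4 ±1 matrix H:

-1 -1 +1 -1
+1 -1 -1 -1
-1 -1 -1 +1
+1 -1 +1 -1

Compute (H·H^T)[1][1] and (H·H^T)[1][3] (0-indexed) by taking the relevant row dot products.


Row 1 of H: [1, -1, -1, -1].
Row 3 of H: [1, -1, 1, -1].
(H·H^T)[1][1] = Σ_j H[1][j]·H[1][j] = (1)² + (-1)² + (-1)² + (-1)² = 1 + 1 + 1 + 1 = 4.
(H·H^T)[1][3] = Σ_j H[1][j]·H[3][j] = (1)·(1) + (-1)·(-1) + (-1)·(1) + (-1)·(-1) = 1 + 1 + -1 + 1 = 2.
Rows 1 and 3 are not orthogonal (dot product = 2 ≠ 0), so H is not a Hadamard matrix.

(1,1) entry = 4; (1,3) entry = 2.


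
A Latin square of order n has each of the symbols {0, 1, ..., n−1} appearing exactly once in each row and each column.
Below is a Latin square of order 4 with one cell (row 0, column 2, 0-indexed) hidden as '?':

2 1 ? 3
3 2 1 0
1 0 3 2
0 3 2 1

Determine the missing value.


Row 0 contains symbols [1, 2, 3] — missing [0].
Column 2 contains symbols [1, 2, 3] — missing [0].
The missing symbol must appear in both missing sets; intersection = [0].
Therefore the hidden value is 0.

Missing value = 0.


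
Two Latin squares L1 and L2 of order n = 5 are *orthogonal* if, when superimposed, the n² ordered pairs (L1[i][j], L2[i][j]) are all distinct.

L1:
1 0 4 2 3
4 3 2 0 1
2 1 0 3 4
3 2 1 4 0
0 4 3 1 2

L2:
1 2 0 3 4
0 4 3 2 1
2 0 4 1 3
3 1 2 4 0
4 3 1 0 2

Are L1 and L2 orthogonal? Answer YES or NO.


Form the n² = 25 superimposed pairs (L1[i][j], L2[i][j]), row by row (rows and columns indexed from 0):
row 0: (1,1) (0,2) (4,0) (2,3) (3,4)
row 1: (4,0) (3,4) (2,3) (0,2) (1,1)
row 2: (2,2) (1,0) (0,4) (3,1) (4,3)
row 3: (3,3) (2,1) (1,2) (4,4) (0,0)
row 4: (0,4) (4,3) (3,1) (1,0) (2,2)
Orthogonality requires all 25 pairs distinct.
But the pair (4,0) repeats: cell (0,2) has L1 = 4, L2 = 0, and cell (1,0) has L1 = 4, L2 = 0.
A repeated pair means some other pair never occurs (only 15 distinct pairs out of 25), so the squares are not orthogonal.
Conclusion: NO.

NO


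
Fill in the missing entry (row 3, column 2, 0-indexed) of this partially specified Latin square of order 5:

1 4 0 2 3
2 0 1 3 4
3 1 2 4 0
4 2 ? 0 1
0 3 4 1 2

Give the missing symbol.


Row 3 contains symbols [0, 1, 2, 4] — missing [3].
Column 2 contains symbols [0, 1, 2, 4] — missing [3].
The missing symbol must appear in both missing sets; intersection = [3].
Therefore the hidden value is 3.

Missing value = 3.


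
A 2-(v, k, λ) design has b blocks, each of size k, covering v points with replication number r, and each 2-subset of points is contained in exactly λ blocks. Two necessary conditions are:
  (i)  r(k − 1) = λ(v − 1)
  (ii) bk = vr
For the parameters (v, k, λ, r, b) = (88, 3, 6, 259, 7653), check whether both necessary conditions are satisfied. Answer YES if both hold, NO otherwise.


Condition (i): r(k − 1) = 259·2 = 518; λ(v − 1) = 6·87 = 522. Match? NO.
Condition (ii): bk = 7653·3 = 22959; vr = 88·259 = 22792. Match? NO.
Both conditions hold? NO.

NO


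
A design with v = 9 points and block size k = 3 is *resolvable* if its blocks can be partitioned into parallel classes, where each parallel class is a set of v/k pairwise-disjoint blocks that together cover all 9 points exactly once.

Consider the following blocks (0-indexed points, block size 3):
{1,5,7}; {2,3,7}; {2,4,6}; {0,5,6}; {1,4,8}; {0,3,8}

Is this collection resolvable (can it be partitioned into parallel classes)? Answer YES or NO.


v = 9, block size k = 3, number of blocks = 6.
For resolvability, blocks must partition into parallel classes of size v/k = 3.
Total blocks must therefore be a multiple of 3: 6 = 3·2 + 0 ⇒ divisible ✓.
Greedy packing gives 2 candidate class(es). Each should be a full parallel class (size 3, covers all 9 points).
  Class 1 (3 blocks): {1,5,7}; {2,4,6}; {0,3,8}. Points covered: [0, 1, 2, 3, 4, 5, 6, 7, 8].
  Class 2 (3 blocks): {2,3,7}; {0,5,6}; {1,4,8}. Points covered: [0, 1, 2, 3, 4, 5, 6, 7, 8].
All classes full (size 3)? YES. All classes cover every point? YES.
Resolvable? YES.

YES


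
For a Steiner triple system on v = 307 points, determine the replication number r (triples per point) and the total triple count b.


An STS(v) is a 2-(v, 3, 1) BIBD: block size k = 3, λ = 1.
Replication: r(k − 1) = λ(v − 1) ⇒ r·2 = 307 − 1 = 306 ⇒ r = 153.
Block count: bk = vr ⇒ b·3 = 307·153 = 46971 ⇒ b = 15657.

r = 153, b = 15657.


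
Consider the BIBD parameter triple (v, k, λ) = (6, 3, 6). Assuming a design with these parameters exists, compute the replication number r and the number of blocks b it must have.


Any 2-(v, k, λ) BIBD satisfies two necessary conditions:
  (i)  Each point sits in r blocks, and counting incidences through any fixed point gives r(k − 1) = λ(v − 1), so r = λ(v − 1)/(k − 1).
  (ii) Total incidences bk = vr, so b = vr/k.
Step 1: r = λ(v − 1)/(k − 1) = 6·(6 − 1)/(3 − 1) = 6·5/2 = 30/2 = 15.
Step 2: b = vr/k = 6·15/3 = 90/3 = 30.
Check integrality: r = 15 ∈ Z ✓, b = 30 ∈ Z ✓.
(These identities are necessary conditions: they determine r and b for any design with these parameters, but do not by themselves prove that one exists.)

r = 15, b = 30.


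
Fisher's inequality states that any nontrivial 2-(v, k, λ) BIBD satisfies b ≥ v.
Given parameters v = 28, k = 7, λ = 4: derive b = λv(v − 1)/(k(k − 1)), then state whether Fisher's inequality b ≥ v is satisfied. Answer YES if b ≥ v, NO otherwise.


b = λv(v − 1)/(k(k − 1)) = 4·28·27/(7·6) = 3024/42 = 72.
Compare with v = 28: b ≥ v, so Fisher's inequality holds.

YES


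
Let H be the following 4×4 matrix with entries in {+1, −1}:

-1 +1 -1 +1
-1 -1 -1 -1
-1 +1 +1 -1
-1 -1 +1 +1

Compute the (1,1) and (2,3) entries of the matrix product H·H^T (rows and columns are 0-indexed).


Row 1 of H: [-1, -1, -1, -1].
Row 2 of H: [-1, 1, 1, -1].
Row 3 of H: [-1, -1, 1, 1].
(H·H^T)[1][1] = Σ_j H[1][j]·H[1][j] = (-1)² + (-1)² + (-1)² + (-1)² = 1 + 1 + 1 + 1 = 4.
(H·H^T)[2][3] = Σ_j H[2][j]·H[3][j] = (-1)·(-1) + (1)·(-1) + (1)·(1) + (-1)·(1) = 1 + -1 + 1 + -1 = 0.
So rows 2 and 3 are orthogonal; the diagonal entry equals n = 4.

(1,1) entry = 4; (2,3) entry = 0.


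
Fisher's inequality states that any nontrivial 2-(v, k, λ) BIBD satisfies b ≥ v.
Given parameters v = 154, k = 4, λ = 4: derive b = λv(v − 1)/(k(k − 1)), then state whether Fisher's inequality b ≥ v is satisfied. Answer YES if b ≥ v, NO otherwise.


b = λv(v − 1)/(k(k − 1)) = 4·154·153/(4·3) = 94248/12 = 7854.
Compare with v = 154: b ≥ v, so Fisher's inequality holds.

YES


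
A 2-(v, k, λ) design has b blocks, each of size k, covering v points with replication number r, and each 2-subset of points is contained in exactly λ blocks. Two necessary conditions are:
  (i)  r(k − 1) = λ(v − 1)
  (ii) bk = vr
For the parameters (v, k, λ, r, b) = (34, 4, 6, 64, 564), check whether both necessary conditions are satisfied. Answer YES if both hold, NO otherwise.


Condition (i): r(k − 1) = 64·3 = 192; λ(v − 1) = 6·33 = 198. Match? NO.
Condition (ii): bk = 564·4 = 2256; vr = 34·64 = 2176. Match? NO.
Both conditions hold? NO.

NO


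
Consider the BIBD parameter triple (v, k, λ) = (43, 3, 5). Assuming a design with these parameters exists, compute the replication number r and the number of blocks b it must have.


Any 2-(v, k, λ) BIBD satisfies two necessary conditions:
  (i)  Each point sits in r blocks, and counting incidences through any fixed point gives r(k − 1) = λ(v − 1), so r = λ(v − 1)/(k − 1).
  (ii) Total incidences bk = vr, so b = vr/k.
Step 1: r = λ(v − 1)/(k − 1) = 5·(43 − 1)/(3 − 1) = 5·42/2 = 210/2 = 105.
Step 2: b = vr/k = 43·105/3 = 4515/3 = 1505.
Check integrality: r = 105 ∈ Z ✓, b = 1505 ∈ Z ✓.
(These identities are necessary conditions: they determine r and b for any design with these parameters, but do not by themselves prove that one exists.)

r = 105, b = 1505.
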